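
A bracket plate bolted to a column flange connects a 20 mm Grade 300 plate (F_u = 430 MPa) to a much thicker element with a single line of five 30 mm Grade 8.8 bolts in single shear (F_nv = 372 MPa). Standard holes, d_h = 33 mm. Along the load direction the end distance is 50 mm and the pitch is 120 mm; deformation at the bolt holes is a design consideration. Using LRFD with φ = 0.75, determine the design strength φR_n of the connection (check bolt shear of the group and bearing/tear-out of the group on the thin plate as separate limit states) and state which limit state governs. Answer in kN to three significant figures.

Bolt shear: A_b = π·30²/4 = 706.9 mm²; R_n = 372 × 706.9 × 5 × 1 / 1000 = 1315 kN → 0.75 × 1315 = 986 kN.
Bearing (1.2 l_c t F_u ≤ 2.4 d t F_u): upper limit = 2.4·30·20·430 / 1000 = 619.2 kN.
  Edge l_c = 50 − 33/2 = 33.5 → r_n = 345.7 kN; interior l_c = 120 − 33 = 87 → r_n = 619.2 kN.
  R_n,bearing = 1·345.7 + 4·619.2 = 2823 kN → 0.75 × 2823 = 2120 kN.
Bolt shear governs: 986 kN.

986 kN (bolt shear governs)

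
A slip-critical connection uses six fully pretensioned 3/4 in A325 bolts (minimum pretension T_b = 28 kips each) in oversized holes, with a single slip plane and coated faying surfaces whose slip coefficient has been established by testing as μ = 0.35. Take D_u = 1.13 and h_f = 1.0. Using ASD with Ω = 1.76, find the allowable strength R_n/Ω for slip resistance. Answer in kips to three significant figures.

R_n = μ · D_u · h_f · T_b · n_s · n_b = 0.35 × 1.13 × 1.0 × 28 × 1 × 6 = 66.44 kips.
Allowable strength R_n/Ω = 66.44 / 1.76 = 37.8 kips.

37.8 kips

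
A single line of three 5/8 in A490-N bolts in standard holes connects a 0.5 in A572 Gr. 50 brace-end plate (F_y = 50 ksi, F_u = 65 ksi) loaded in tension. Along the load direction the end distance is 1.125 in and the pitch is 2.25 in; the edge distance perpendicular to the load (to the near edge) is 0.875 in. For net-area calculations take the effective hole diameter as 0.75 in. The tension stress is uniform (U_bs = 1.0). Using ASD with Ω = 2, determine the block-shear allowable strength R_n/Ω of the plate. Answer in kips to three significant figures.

Shear plane L_v = 1.125 + 2·2.25 = 5.625 in; A_gv = 5.625 × 0.5 = 2.812 in².
A_nv = (5.625 − 2.5·0.75) × 0.5 = 1.875 in².
A_nt = (0.875 − 0.5·0.75) × 0.5 = 0.25 in².
0.6 F_u A_nv = 73.12 kips; 0.6 F_y A_gv = 84.38 kips → shear rupture governs the shear term.
R_n = 73.12 + 1.0 × 65 × 0.25 = 89.38 kips.
Allowable strength R_n/Ω = 89.38 / 2 = 44.7 kips.

44.7 kips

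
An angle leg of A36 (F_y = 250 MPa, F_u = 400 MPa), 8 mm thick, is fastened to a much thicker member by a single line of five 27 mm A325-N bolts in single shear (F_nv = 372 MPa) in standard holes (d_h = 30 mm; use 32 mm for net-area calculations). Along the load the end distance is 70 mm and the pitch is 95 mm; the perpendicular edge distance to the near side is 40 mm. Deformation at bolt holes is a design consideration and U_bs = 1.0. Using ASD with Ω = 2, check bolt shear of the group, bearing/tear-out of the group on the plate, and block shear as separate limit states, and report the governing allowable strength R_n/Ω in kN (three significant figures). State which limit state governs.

308 kN (block shear governs)

Bolt shear: A_b = π·27²/4 = 572.6 mm²; R_n = 372 × 572.6 × 5 × 1 / 1000 = 1065 kN → 1065 / 2 = 532 kN.
Bearing: edge l_c = 55, r_n = 207.4 kN; interior l_c = 65, r_n = 207.4 kN; R_n = 207.4 + 4·207.4 = 1037 kN → 518 kN.
Block shear: A_gv = 3600, A_nv = 2448, A_nt = 192 mm²; R_n = min(0.6F_uA_nv, 0.6F_yA_gv) + U_bs·F_u·A_nt = 616.8 kN → 308 kN.
Block shear governs: 308 kN.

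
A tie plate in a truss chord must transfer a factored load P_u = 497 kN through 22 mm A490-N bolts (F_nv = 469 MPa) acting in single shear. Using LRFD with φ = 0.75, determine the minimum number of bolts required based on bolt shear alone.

4 bolts

A_b = π·22²/4 = 380.1 mm².
Per-bolt design strength φR_n = 0.75 × 469 × 380.1 × 1 / 1000 = 133.7 kN.
n ≥ 497 / 133.7 = 3.717 → use 4 bolts.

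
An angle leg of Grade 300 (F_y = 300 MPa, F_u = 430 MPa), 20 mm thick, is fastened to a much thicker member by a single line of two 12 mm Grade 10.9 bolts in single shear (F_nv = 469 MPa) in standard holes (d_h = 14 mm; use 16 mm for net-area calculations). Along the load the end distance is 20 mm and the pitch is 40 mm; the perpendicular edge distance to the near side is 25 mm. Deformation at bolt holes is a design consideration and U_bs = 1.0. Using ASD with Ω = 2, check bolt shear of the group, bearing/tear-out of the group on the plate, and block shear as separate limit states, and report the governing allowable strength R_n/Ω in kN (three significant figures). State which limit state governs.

Bolt shear: A_b = π·12²/4 = 113.1 mm²; R_n = 469 × 113.1 × 2 × 1 / 1000 = 106.1 kN → 106.1 / 2 = 53 kN.
Bearing: edge l_c = 13, r_n = 134.2 kN; interior l_c = 26, r_n = 247.7 kN; R_n = 134.2 + 1·247.7 = 381.8 kN → 191 kN.
Block shear: A_gv = 1200, A_nv = 720, A_nt = 340 mm²; R_n = min(0.6F_uA_nv, 0.6F_yA_gv) + U_bs·F_u·A_nt = 332 kN → 166 kN.
Bolt shear governs: 53 kN.

53 kN (bolt shear governs)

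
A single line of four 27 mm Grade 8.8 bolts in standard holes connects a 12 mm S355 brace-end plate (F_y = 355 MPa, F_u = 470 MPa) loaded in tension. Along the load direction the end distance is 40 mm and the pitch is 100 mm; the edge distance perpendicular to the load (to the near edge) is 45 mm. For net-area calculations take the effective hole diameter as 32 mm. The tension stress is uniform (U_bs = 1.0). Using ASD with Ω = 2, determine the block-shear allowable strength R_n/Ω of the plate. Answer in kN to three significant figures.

468 kN

Shear plane L_v = 40 + 3·100 = 340 mm; A_gv = 340 × 12 = 4080 mm².
A_nv = (340 − 3.5·32) × 12 = 2736 mm².
A_nt = (45 − 0.5·32) × 12 = 348 mm².
0.6 F_u A_nv = 771.6 kN; 0.6 F_y A_gv = 869 kN → shear rupture governs the shear term.
R_n = 771.6 + 1.0 × 470 × 348 / 1000 = 935.1 kN.
Allowable strength R_n/Ω = 935.1 / 2 = 468 kN.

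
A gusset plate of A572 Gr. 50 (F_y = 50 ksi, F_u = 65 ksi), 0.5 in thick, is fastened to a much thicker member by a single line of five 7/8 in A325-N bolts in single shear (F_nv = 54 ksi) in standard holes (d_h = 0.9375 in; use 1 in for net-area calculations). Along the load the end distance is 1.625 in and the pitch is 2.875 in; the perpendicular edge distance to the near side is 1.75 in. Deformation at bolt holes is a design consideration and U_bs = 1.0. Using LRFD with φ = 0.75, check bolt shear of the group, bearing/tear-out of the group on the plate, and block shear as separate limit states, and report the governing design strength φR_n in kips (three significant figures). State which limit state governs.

122 kips (bolt shear governs)

Bolt shear: A_b = π·0.875²/4 = 0.6013 in²; R_n = 54 × 0.6013 × 5 × 1 = 162.4 kips → 0.75 × 162.4 = 122 kips.
Bearing: edge l_c = 1.156, r_n = 45.09 kips; interior l_c = 1.938, r_n = 68.25 kips; R_n = 45.09 + 4·68.25 = 318.1 kips → 239 kips.
Block shear: A_gv = 6.562, A_nv = 4.312, A_nt = 0.625 in²; R_n = min(0.6F_uA_nv, 0.6F_yA_gv) + U_bs·F_u·A_nt = 208.8 kips → 157 kips.
Bolt shear governs: 122 kips.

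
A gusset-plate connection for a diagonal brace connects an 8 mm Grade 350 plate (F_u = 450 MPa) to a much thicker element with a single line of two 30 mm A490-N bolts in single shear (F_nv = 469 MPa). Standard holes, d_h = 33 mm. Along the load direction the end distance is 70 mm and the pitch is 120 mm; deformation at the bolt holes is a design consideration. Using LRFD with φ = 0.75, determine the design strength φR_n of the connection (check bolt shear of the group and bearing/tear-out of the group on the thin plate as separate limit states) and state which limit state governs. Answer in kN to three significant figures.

368 kN (bearing governs)

Bolt shear: A_b = π·30²/4 = 706.9 mm²; R_n = 469 × 706.9 × 2 × 1 / 1000 = 663 kN → 0.75 × 663 = 497 kN.
Bearing (1.2 l_c t F_u ≤ 2.4 d t F_u): upper limit = 2.4·30·8·450 / 1000 = 259.2 kN.
  Edge l_c = 70 − 33/2 = 53.5 → r_n = 231.1 kN; interior l_c = 120 − 33 = 87 → r_n = 259.2 kN.
  R_n,bearing = 1·231.1 + 1·259.2 = 490.3 kN → 0.75 × 490.3 = 368 kN.
Bearing governs: 368 kN.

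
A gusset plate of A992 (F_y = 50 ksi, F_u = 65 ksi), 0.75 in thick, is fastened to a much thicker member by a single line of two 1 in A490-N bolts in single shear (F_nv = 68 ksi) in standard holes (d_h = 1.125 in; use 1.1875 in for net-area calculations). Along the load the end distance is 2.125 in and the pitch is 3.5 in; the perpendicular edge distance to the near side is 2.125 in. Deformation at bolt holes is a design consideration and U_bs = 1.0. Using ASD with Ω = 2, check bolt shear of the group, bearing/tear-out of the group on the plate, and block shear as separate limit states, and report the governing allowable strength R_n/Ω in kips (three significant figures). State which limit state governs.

53.4 kips (bolt shear governs)

Bolt shear: A_b = π·1²/4 = 0.7854 in²; R_n = 68 × 0.7854 × 2 × 1 = 106.8 kips → 106.8 / 2 = 53.4 kips.
Bearing: edge l_c = 1.562, r_n = 91.41 kips; interior l_c = 2.375, r_n = 117 kips; R_n = 91.41 + 1·117 = 208.4 kips → 104 kips.
Block shear: A_gv = 4.219, A_nv = 2.883, A_nt = 1.148 in²; R_n = min(0.6F_uA_nv, 0.6F_yA_gv) + U_bs·F_u·A_nt = 187.1 kips → 93.5 kips.
Bolt shear governs: 53.4 kips.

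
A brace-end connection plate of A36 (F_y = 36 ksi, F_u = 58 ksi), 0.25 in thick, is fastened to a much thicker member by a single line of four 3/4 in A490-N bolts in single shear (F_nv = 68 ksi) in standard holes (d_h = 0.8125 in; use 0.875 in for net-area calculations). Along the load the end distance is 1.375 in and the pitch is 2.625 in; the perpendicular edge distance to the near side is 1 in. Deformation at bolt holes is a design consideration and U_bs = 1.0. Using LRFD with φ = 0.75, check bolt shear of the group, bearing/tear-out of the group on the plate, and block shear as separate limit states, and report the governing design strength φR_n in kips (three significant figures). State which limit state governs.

43.6 kips (block shear governs)

Bolt shear: A_b = π·0.75²/4 = 0.4418 in²; R_n = 68 × 0.4418 × 4 × 1 = 120.2 kips → 0.75 × 120.2 = 90.1 kips.
Bearing: edge l_c = 0.9688, r_n = 16.86 kips; interior l_c = 1.812, r_n = 26.1 kips; R_n = 16.86 + 3·26.1 = 95.16 kips → 71.4 kips.
Block shear: A_gv = 2.312, A_nv = 1.547, A_nt = 0.1406 in²; R_n = min(0.6F_uA_nv, 0.6F_yA_gv) + U_bs·F_u·A_nt = 58.11 kips → 43.6 kips.
Block shear governs: 43.6 kips.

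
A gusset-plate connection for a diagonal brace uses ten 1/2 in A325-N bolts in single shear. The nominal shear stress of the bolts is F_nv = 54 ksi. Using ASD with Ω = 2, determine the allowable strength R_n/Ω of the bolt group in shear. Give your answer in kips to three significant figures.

53 kips

A_b = π × 0.5² / 4 = 0.1963 in².
R_n = F_nv · A_b · n · n_s = 54 × 0.1963 × 10 × 1 = 106 kips.
Allowable strength R_n/Ω = 106 / 2 = 53 kips.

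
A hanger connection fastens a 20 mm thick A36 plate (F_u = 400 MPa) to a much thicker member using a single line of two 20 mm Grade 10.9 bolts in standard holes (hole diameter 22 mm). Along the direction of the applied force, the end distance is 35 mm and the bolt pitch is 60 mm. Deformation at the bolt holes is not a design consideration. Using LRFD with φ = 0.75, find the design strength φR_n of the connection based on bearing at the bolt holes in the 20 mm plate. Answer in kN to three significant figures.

Per bolt r_n = 1.5 l_c t F_u ≤ 3.0 d t F_u; upper limit = 3.0 × 20 × 20 × 400 / 1000 = 480 kN.
Edge bolt: l_c = 35 − 22/2 = 24 mm → 1.5 × 24 × 20 × 400 / 1000 = 288 → r_n = 288 kN.
Interior bolts: l_c = 60 − 22 = 38 mm → 1.5 × 38 × 20 × 400 / 1000 = 456 → r_n = 456 kN.
R_n = 1 × 288 + 1 × 456 = 744 kN.
Design strength φR_n = 0.75 × 744 = 558 kN.

558 kN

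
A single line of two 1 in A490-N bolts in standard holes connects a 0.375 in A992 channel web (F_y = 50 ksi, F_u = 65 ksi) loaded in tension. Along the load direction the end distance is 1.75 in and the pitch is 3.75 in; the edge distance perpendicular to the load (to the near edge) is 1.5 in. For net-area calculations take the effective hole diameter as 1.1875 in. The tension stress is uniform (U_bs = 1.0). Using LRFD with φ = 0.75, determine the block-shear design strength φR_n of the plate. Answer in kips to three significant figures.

57.4 kips

Shear plane L_v = 1.75 + 1·3.75 = 5.5 in; A_gv = 5.5 × 0.375 = 2.062 in².
A_nv = (5.5 − 1.5·1.1875) × 0.375 = 1.395 in².
A_nt = (1.5 − 0.5·1.1875) × 0.375 = 0.3398 in².
0.6 F_u A_nv = 54.39 kips; 0.6 F_y A_gv = 61.88 kips → shear rupture governs the shear term.
R_n = 54.39 + 1.0 × 65 × 0.3398 = 76.48 kips.
Design strength φR_n = 0.75 × 76.48 = 57.4 kips.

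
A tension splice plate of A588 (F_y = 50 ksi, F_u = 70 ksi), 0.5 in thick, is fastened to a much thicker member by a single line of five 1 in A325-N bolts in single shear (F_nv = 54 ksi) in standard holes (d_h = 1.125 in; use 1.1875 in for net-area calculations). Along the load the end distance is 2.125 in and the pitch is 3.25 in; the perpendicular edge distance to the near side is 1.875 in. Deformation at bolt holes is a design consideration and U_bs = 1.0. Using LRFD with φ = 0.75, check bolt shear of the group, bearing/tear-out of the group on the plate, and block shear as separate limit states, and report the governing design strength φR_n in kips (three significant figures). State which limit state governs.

Bolt shear: A_b = π·1²/4 = 0.7854 in²; R_n = 54 × 0.7854 × 5 × 1 = 212.1 kips → 0.75 × 212.1 = 159 kips.
Bearing: edge l_c = 1.562, r_n = 65.62 kips; interior l_c = 2.125, r_n = 84 kips; R_n = 65.62 + 4·84 = 401.6 kips → 301 kips.
Block shear: A_gv = 7.562, A_nv = 4.891, A_nt = 0.6406 in²; R_n = min(0.6F_uA_nv, 0.6F_yA_gv) + U_bs·F_u·A_nt = 250.2 kips → 188 kips.
Bolt shear governs: 159 kips.

159 kips (bolt shear governs)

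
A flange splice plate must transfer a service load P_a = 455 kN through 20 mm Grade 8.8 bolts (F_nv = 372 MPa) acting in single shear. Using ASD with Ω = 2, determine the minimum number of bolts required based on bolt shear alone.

8 bolts

A_b = π·20²/4 = 314.2 mm².
Per-bolt allowable strength R_n/Ω = 372 × 314.2 × 1 / 1000 / 2 = 58.43 kN.
n ≥ 455 / 58.43 = 7.787 → use 8 bolts.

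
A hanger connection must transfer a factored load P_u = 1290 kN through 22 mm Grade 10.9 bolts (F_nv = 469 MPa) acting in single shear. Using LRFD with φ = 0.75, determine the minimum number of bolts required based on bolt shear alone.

10 bolts

A_b = π·22²/4 = 380.1 mm².
Per-bolt design strength φR_n = 0.75 × 469 × 380.1 × 1 / 1000 = 133.7 kN.
n ≥ 1290 / 133.7 = 9.648 → use 10 bolts.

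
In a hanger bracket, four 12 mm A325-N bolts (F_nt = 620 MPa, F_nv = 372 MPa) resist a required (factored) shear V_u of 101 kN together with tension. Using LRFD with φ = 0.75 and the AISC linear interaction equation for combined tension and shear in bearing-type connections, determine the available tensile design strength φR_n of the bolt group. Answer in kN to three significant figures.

105 kN

A_b = π·12²/4 = 113.1 mm²; f_rv = 101 × 1000 / (4 × 113.1) = 223.3 MPa.
F'_nt = 1.3 F_nt − (F_nt / φF_nv) f_rv = 1.3·620 − (620/(0.75·372))·223.3 = 309.9 MPa, capped at F_nt → F'_nt = 309.9 MPa.
R_n = F'_nt · A_b · n = 309.9 × 113.1 × 4 / 1000 = 140.2 kN.
Design strength φR_n = 0.75 × 140.2 = 105 kN.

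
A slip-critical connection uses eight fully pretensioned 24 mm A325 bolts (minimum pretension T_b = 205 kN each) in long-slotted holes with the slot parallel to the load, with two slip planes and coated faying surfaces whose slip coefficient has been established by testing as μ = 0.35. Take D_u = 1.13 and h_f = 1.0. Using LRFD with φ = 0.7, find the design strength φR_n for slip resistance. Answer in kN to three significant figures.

R_n = μ · D_u · h_f · T_b · n_s · n_b = 0.35 × 1.13 × 1.0 × 205 × 2 × 8 = 1297 kN.
Design strength φR_n = 0.7 × 1297 = 908 kN.

908 kN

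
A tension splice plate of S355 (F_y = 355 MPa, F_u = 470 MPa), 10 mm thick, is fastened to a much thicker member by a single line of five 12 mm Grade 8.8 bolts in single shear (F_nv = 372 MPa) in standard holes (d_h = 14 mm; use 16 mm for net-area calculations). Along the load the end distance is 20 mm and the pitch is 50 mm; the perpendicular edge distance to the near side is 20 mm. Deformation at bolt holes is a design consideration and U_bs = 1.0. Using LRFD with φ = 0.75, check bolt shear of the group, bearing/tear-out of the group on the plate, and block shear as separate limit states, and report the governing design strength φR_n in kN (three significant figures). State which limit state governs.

Bolt shear: A_b = π·12²/4 = 113.1 mm²; R_n = 372 × 113.1 × 5 × 1 / 1000 = 210.4 kN → 0.75 × 210.4 = 158 kN.
Bearing: edge l_c = 13, r_n = 73.32 kN; interior l_c = 36, r_n = 135.4 kN; R_n = 73.32 + 4·135.4 = 614.8 kN → 461 kN.
Block shear: A_gv = 2200, A_nv = 1480, A_nt = 120 mm²; R_n = min(0.6F_uA_nv, 0.6F_yA_gv) + U_bs·F_u·A_nt = 473.8 kN → 355 kN.
Bolt shear governs: 158 kN.

158 kN (bolt shear governs)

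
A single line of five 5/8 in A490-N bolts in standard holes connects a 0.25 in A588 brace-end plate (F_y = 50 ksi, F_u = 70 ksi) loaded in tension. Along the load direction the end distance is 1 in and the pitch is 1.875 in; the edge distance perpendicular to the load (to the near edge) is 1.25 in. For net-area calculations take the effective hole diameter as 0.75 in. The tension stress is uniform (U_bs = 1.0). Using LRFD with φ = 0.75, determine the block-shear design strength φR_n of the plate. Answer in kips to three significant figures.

51.8 kips

Shear plane L_v = 1 + 4·1.875 = 8.5 in; A_gv = 8.5 × 0.25 = 2.125 in².
A_nv = (8.5 − 4.5·0.75) × 0.25 = 1.281 in².
A_nt = (1.25 − 0.5·0.75) × 0.25 = 0.2188 in².
0.6 F_u A_nv = 53.81 kips; 0.6 F_y A_gv = 63.75 kips → shear rupture governs the shear term.
R_n = 53.81 + 1.0 × 70 × 0.2188 = 69.12 kips.
Design strength φR_n = 0.75 × 69.12 = 51.8 kips.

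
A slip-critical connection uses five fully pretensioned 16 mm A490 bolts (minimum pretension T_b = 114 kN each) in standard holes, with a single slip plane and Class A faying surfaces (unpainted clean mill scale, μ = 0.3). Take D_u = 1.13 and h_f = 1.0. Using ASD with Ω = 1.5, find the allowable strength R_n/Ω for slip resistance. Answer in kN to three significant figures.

R_n = μ · D_u · h_f · T_b · n_s · n_b = 0.3 × 1.13 × 1.0 × 114 × 1 × 5 = 193.2 kN.
Allowable strength R_n/Ω = 193.2 / 1.5 = 129 kN.

129 kN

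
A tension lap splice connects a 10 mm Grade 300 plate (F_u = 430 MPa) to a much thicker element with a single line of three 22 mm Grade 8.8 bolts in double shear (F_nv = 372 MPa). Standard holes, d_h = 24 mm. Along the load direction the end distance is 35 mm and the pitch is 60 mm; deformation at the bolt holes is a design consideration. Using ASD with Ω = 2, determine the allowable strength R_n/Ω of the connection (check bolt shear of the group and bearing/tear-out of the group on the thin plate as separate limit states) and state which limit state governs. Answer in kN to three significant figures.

245 kN (bearing governs)

Bolt shear: A_b = π·22²/4 = 380.1 mm²; R_n = 372 × 380.1 × 3 × 2 / 1000 = 848.5 kN → 848.5 / 2 = 424 kN.
Bearing (1.2 l_c t F_u ≤ 2.4 d t F_u): upper limit = 2.4·22·10·430 / 1000 = 227 kN.
  Edge l_c = 35 − 24/2 = 23 → r_n = 118.7 kN; interior l_c = 60 − 24 = 36 → r_n = 185.8 kN.
  R_n,bearing = 1·118.7 + 2·185.8 = 490.2 kN → 490.2 / 2 = 245 kN.
Bearing governs: 245 kN.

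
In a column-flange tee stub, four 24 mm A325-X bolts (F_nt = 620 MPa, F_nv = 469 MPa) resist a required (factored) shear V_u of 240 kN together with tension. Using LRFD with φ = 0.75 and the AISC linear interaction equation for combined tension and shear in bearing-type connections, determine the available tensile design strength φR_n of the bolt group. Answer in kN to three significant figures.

777 kN

A_b = π·24²/4 = 452.4 mm²; f_rv = 240 × 1000 / (4 × 452.4) = 132.6 MPa.
F'_nt = 1.3 F_nt − (F_nt / φF_nv) f_rv = 1.3·620 − (620/(0.75·469))·132.6 = 572.2 MPa, capped at F_nt → F'_nt = 572.2 MPa.
R_n = F'_nt · A_b · n = 572.2 × 452.4 × 4 / 1000 = 1035 kN.
Design strength φR_n = 0.75 × 1035 = 777 kN.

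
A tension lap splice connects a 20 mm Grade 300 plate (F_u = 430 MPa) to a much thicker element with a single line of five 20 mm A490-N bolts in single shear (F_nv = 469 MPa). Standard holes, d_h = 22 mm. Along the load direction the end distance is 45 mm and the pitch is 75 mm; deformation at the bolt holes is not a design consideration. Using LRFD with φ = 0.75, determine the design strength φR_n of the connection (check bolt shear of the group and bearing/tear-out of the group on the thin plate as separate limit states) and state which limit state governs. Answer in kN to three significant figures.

Bolt shear: A_b = π·20²/4 = 314.2 mm²; R_n = 469 × 314.2 × 5 × 1 / 1000 = 736.7 kN → 0.75 × 736.7 = 553 kN.
Bearing (1.5 l_c t F_u ≤ 3.0 d t F_u): upper limit = 3.0·20·20·430 / 1000 = 516 kN.
  Edge l_c = 45 − 22/2 = 34 → r_n = 438.6 kN; interior l_c = 75 − 22 = 53 → r_n = 516 kN.
  R_n,bearing = 1·438.6 + 4·516 = 2503 kN → 0.75 × 2503 = 1880 kN.
Bolt shear governs: 553 kN.

553 kN (bolt shear governs)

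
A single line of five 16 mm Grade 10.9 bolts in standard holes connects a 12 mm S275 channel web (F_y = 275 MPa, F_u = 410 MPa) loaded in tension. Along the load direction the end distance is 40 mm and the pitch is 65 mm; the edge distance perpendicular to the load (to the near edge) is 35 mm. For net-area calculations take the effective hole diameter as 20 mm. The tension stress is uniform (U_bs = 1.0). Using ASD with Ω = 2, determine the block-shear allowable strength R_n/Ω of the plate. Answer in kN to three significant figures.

Shear plane L_v = 40 + 4·65 = 300 mm; A_gv = 300 × 12 = 3600 mm².
A_nv = (300 − 4.5·20) × 12 = 2520 mm².
A_nt = (35 − 0.5·20) × 12 = 300 mm².
0.6 F_u A_nv = 619.9 kN; 0.6 F_y A_gv = 594 kN → shear yielding governs the shear term.
R_n = 594 + 1.0 × 410 × 300 / 1000 = 717 kN.
Allowable strength R_n/Ω = 717 / 2 = 358 kN.

358 kN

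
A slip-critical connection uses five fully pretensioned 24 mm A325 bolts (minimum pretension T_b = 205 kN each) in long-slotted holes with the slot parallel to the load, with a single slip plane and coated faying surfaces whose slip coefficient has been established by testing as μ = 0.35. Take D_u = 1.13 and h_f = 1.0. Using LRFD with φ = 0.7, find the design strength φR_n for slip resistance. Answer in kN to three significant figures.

284 kN

R_n = μ · D_u · h_f · T_b · n_s · n_b = 0.35 × 1.13 × 1.0 × 205 × 1 × 5 = 405.4 kN.
Design strength φR_n = 0.7 × 405.4 = 284 kN.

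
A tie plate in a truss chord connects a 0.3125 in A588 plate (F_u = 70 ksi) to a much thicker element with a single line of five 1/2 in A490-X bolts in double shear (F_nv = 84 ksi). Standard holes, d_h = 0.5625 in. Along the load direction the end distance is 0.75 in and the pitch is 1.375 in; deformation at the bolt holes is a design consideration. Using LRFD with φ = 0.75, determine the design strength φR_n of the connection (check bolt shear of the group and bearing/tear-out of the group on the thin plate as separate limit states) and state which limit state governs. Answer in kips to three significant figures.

73.2 kips (bearing governs)

Bolt shear: A_b = π·0.5²/4 = 0.1963 in²; R_n = 84 × 0.1963 × 5 × 2 = 164.9 kips → 0.75 × 164.9 = 124 kips.
Bearing (1.2 l_c t F_u ≤ 2.4 d t F_u): upper limit = 2.4·0.5·0.3125·70 = 26.25 kips.
  Edge l_c = 0.75 − 0.5625/2 = 0.4688 → r_n = 12.3 kips; interior l_c = 1.375 − 0.5625 = 0.8125 → r_n = 21.33 kips.
  R_n,bearing = 1·12.3 + 4·21.33 = 97.62 kips → 0.75 × 97.62 = 73.2 kips.
Bearing governs: 73.2 kips.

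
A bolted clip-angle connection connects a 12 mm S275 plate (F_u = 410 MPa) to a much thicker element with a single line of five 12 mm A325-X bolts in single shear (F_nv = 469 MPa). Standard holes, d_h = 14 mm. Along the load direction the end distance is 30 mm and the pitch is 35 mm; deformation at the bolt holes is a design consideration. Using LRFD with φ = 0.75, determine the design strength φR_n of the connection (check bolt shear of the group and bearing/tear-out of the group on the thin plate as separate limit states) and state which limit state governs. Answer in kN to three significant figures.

199 kN (bolt shear governs)

Bolt shear: A_b = π·12²/4 = 113.1 mm²; R_n = 469 × 113.1 × 5 × 1 / 1000 = 265.2 kN → 0.75 × 265.2 = 199 kN.
Bearing (1.2 l_c t F_u ≤ 2.4 d t F_u): upper limit = 2.4·12·12·410 / 1000 = 141.7 kN.
  Edge l_c = 30 − 14/2 = 23 → r_n = 135.8 kN; interior l_c = 35 − 14 = 21 → r_n = 124 kN.
  R_n,bearing = 1·135.8 + 4·124 = 631.7 kN → 0.75 × 631.7 = 474 kN.
Bolt shear governs: 199 kN.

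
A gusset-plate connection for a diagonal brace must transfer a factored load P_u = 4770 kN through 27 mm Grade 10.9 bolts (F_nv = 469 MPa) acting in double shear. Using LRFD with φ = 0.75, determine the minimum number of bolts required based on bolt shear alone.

A_b = π·27²/4 = 572.6 mm².
Per-bolt design strength φR_n = 0.75 × 469 × 572.6 × 2 / 1000 = 402.8 kN.
n ≥ 4770 / 402.8 = 11.84 → use 12 bolts.

12 bolts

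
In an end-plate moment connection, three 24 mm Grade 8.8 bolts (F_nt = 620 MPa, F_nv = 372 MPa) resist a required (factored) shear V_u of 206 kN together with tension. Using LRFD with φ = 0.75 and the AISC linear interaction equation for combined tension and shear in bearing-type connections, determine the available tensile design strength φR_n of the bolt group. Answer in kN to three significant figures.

A_b = π·24²/4 = 452.4 mm²; f_rv = 206 × 1000 / (3 × 452.4) = 151.8 MPa.
F'_nt = 1.3 F_nt − (F_nt / φF_nv) f_rv = 1.3·620 − (620/(0.75·372))·151.8 = 468.7 MPa, capped at F_nt → F'_nt = 468.7 MPa.
R_n = F'_nt · A_b · n = 468.7 × 452.4 × 3 / 1000 = 636.1 kN.
Design strength φR_n = 0.75 × 636.1 = 477 kN.

477 kN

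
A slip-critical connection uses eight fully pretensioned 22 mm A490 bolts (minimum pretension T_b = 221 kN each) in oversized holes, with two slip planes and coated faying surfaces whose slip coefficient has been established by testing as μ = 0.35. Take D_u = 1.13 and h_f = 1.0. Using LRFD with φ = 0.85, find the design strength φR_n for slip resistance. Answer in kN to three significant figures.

R_n = μ · D_u · h_f · T_b · n_s · n_b = 0.35 × 1.13 × 1.0 × 221 × 2 × 8 = 1398 kN.
Design strength φR_n = 0.85 × 1398 = 1190 kN.

1190 kN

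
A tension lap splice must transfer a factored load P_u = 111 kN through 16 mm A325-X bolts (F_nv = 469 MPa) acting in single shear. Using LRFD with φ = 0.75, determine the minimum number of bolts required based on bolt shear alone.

2 bolts

A_b = π·16²/4 = 201.1 mm².
Per-bolt design strength φR_n = 0.75 × 469 × 201.1 × 1 / 1000 = 70.72 kN.
n ≥ 111 / 70.72 = 1.569 → use 2 bolts.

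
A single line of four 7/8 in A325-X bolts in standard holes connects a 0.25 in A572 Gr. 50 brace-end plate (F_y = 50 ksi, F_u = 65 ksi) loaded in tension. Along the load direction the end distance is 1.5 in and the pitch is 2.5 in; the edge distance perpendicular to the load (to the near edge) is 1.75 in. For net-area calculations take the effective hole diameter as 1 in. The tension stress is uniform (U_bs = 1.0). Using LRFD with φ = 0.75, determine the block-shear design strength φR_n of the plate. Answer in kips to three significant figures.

Shear plane L_v = 1.5 + 3·2.5 = 9 in; A_gv = 9 × 0.25 = 2.25 in².
A_nv = (9 − 3.5·1) × 0.25 = 1.375 in².
A_nt = (1.75 − 0.5·1) × 0.25 = 0.3125 in².
0.6 F_u A_nv = 53.62 kips; 0.6 F_y A_gv = 67.5 kips → shear rupture governs the shear term.
R_n = 53.62 + 1.0 × 65 × 0.3125 = 73.94 kips.
Design strength φR_n = 0.75 × 73.94 = 55.5 kips.

55.5 kips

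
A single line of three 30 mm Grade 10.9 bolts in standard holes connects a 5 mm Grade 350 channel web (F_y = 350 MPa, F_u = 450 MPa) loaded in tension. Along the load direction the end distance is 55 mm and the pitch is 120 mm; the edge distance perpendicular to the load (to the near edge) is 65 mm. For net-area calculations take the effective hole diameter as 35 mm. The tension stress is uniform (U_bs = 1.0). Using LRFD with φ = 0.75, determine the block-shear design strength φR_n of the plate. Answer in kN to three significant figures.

Shear plane L_v = 55 + 2·120 = 295 mm; A_gv = 295 × 5 = 1475 mm².
A_nv = (295 − 2.5·35) × 5 = 1038 mm².
A_nt = (65 − 0.5·35) × 5 = 237.5 mm².
0.6 F_u A_nv = 280.1 kN; 0.6 F_y A_gv = 309.8 kN → shear rupture governs the shear term.
R_n = 280.1 + 1.0 × 450 × 237.5 / 1000 = 387 kN.
Design strength φR_n = 0.75 × 387 = 290 kN.

290 kN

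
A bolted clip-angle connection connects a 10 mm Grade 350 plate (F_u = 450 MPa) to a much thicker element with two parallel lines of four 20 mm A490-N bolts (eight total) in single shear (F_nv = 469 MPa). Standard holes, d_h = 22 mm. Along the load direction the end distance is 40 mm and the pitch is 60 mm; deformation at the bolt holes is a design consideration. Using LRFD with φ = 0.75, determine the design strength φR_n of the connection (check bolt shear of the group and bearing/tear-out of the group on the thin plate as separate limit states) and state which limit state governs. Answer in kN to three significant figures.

884 kN (bolt shear governs)

Bolt shear: A_b = π·20²/4 = 314.2 mm²; R_n = 469 × 314.2 × 8 × 1 / 1000 = 1179 kN → 0.75 × 1179 = 884 kN.
Bearing (1.2 l_c t F_u ≤ 2.4 d t F_u): upper limit = 2.4·20·10·450 / 1000 = 216 kN.
  Edge l_c = 40 − 22/2 = 29 → r_n = 156.6 kN; interior l_c = 60 − 22 = 38 → r_n = 205.2 kN.
  R_n,bearing = 2·156.6 + 6·205.2 = 1544 kN → 0.75 × 1544 = 1160 kN.
Bolt shear governs: 884 kN.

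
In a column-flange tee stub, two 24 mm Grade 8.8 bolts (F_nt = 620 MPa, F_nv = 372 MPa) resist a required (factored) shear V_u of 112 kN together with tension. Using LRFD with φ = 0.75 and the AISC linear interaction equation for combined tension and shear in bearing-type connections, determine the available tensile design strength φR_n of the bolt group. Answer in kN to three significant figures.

A_b = π·24²/4 = 452.4 mm²; f_rv = 112 × 1000 / (2 × 452.4) = 123.8 MPa.
F'_nt = 1.3 F_nt − (F_nt / φF_nv) f_rv = 1.3·620 − (620/(0.75·372))·123.8 = 530.9 MPa, capped at F_nt → F'_nt = 530.9 MPa.
R_n = F'_nt · A_b · n = 530.9 × 452.4 × 2 / 1000 = 480.4 kN.
Design strength φR_n = 0.75 × 480.4 = 360 kN.

360 kN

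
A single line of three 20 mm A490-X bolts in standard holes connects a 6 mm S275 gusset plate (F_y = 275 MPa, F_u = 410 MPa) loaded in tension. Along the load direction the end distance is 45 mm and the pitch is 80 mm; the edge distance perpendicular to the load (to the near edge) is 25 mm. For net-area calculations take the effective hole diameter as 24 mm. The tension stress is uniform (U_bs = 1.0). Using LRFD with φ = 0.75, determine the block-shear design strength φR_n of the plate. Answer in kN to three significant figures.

176 kN

Shear plane L_v = 45 + 2·80 = 205 mm; A_gv = 205 × 6 = 1230 mm².
A_nv = (205 − 2.5·24) × 6 = 870 mm².
A_nt = (25 − 0.5·24) × 6 = 78 mm².
0.6 F_u A_nv = 214 kN; 0.6 F_y A_gv = 203 kN → shear yielding governs the shear term.
R_n = 203 + 1.0 × 410 × 78 / 1000 = 234.9 kN.
Design strength φR_n = 0.75 × 234.9 = 176 kN.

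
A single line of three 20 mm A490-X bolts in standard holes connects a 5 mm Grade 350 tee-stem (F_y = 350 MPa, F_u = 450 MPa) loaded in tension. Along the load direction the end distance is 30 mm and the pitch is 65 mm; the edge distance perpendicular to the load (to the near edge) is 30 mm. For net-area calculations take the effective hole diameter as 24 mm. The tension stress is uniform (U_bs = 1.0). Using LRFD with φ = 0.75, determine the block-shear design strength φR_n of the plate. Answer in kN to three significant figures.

Shear plane L_v = 30 + 2·65 = 160 mm; A_gv = 160 × 5 = 800 mm².
A_nv = (160 − 2.5·24) × 5 = 500 mm².
A_nt = (30 − 0.5·24) × 5 = 90 mm².
0.6 F_u A_nv = 135 kN; 0.6 F_y A_gv = 168 kN → shear rupture governs the shear term.
R_n = 135 + 1.0 × 450 × 90 / 1000 = 175.5 kN.
Design strength φR_n = 0.75 × 175.5 = 132 kN.

132 kN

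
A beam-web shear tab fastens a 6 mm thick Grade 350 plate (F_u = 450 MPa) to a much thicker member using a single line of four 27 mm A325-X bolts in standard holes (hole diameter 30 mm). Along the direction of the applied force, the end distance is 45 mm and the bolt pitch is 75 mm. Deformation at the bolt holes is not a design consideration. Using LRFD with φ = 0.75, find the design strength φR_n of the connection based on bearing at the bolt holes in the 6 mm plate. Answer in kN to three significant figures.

Per bolt r_n = 1.5 l_c t F_u ≤ 3.0 d t F_u; upper limit = 3.0 × 27 × 6 × 450 / 1000 = 218.7 kN.
Edge bolt: l_c = 45 − 30/2 = 30 mm → 1.5 × 30 × 6 × 450 / 1000 = 121.5 → r_n = 121.5 kN.
Interior bolts: l_c = 75 − 30 = 45 mm → 1.5 × 45 × 6 × 450 / 1000 = 182.2 → r_n = 182.2 kN.
R_n = 1 × 121.5 + 3 × 182.2 = 668.2 kN.
Design strength φR_n = 0.75 × 668.2 = 501 kN.

501 kN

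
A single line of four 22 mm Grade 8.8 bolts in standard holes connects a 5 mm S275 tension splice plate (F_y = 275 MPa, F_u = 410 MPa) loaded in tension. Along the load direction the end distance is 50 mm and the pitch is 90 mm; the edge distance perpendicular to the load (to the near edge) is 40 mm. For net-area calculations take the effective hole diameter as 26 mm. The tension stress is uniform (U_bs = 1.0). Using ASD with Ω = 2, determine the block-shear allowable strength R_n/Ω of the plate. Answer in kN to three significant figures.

Shear plane L_v = 50 + 3·90 = 320 mm; A_gv = 320 × 5 = 1600 mm².
A_nv = (320 − 3.5·26) × 5 = 1145 mm².
A_nt = (40 − 0.5·26) × 5 = 135 mm².
0.6 F_u A_nv = 281.7 kN; 0.6 F_y A_gv = 264 kN → shear yielding governs the shear term.
R_n = 264 + 1.0 × 410 × 135 / 1000 = 319.4 kN.
Allowable strength R_n/Ω = 319.4 / 2 = 160 kN.

160 kN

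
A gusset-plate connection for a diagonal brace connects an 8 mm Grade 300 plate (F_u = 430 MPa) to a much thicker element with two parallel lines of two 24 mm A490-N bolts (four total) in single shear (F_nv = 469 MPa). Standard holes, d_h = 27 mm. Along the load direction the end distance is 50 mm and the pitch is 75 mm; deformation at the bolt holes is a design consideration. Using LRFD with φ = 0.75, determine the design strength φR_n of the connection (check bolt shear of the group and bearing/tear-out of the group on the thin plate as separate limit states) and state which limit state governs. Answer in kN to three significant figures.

523 kN (bearing governs)

Bolt shear: A_b = π·24²/4 = 452.4 mm²; R_n = 469 × 452.4 × 4 × 1 / 1000 = 848.7 kN → 0.75 × 848.7 = 637 kN.
Bearing (1.2 l_c t F_u ≤ 2.4 d t F_u): upper limit = 2.4·24·8·430 / 1000 = 198.1 kN.
  Edge l_c = 50 − 27/2 = 36.5 → r_n = 150.7 kN; interior l_c = 75 − 27 = 48 → r_n = 198.1 kN.
  R_n,bearing = 2·150.7 + 2·198.1 = 697.6 kN → 0.75 × 697.6 = 523 kN.
Bearing governs: 523 kN.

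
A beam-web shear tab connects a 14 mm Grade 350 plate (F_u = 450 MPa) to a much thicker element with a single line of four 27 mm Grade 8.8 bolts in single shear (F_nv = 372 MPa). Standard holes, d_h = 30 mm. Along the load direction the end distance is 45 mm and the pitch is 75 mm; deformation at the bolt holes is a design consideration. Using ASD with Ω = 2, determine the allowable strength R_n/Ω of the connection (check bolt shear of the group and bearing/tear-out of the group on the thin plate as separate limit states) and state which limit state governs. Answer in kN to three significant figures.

426 kN (bolt shear governs)

Bolt shear: A_b = π·27²/4 = 572.6 mm²; R_n = 372 × 572.6 × 4 × 1 / 1000 = 852 kN → 852 / 2 = 426 kN.
Bearing (1.2 l_c t F_u ≤ 2.4 d t F_u): upper limit = 2.4·27·14·450 / 1000 = 408.2 kN.
  Edge l_c = 45 − 30/2 = 30 → r_n = 226.8 kN; interior l_c = 75 − 30 = 45 → r_n = 340.2 kN.
  R_n,bearing = 1·226.8 + 3·340.2 = 1247 kN → 1247 / 2 = 624 kN.
Bolt shear governs: 426 kN.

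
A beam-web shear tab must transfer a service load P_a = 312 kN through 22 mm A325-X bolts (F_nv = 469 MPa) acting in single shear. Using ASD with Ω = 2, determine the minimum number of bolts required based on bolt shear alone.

A_b = π·22²/4 = 380.1 mm².
Per-bolt allowable strength R_n/Ω = 469 × 380.1 × 1 / 1000 / 2 = 89.14 kN.
n ≥ 312 / 89.14 = 3.5 → use 4 bolts.

4 bolts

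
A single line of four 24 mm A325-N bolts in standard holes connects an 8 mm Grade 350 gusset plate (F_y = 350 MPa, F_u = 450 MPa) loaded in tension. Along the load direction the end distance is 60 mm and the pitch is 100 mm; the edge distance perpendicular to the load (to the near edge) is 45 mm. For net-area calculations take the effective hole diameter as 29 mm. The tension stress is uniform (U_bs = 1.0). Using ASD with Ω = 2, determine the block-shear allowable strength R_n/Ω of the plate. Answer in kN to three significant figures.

Shear plane L_v = 60 + 3·100 = 360 mm; A_gv = 360 × 8 = 2880 mm².
A_nv = (360 − 3.5·29) × 8 = 2068 mm².
A_nt = (45 − 0.5·29) × 8 = 244 mm².
0.6 F_u A_nv = 558.4 kN; 0.6 F_y A_gv = 604.8 kN → shear rupture governs the shear term.
R_n = 558.4 + 1.0 × 450 × 244 / 1000 = 668.2 kN.
Allowable strength R_n/Ω = 668.2 / 2 = 334 kN.

334 kN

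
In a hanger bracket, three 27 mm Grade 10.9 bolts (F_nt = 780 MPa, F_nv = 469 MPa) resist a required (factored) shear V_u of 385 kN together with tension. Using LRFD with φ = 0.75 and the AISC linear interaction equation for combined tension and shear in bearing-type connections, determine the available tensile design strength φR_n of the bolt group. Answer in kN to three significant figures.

A_b = π·27²/4 = 572.6 mm²; f_rv = 385 × 1000 / (3 × 572.6) = 224.1 MPa.
F'_nt = 1.3 F_nt − (F_nt / φF_nv) f_rv = 1.3·780 − (780/(0.75·469))·224.1 = 517 MPa, capped at F_nt → F'_nt = 517 MPa.
R_n = F'_nt · A_b · n = 517 × 572.6 × 3 / 1000 = 888 kN.
Design strength φR_n = 0.75 × 888 = 666 kN.

666 kN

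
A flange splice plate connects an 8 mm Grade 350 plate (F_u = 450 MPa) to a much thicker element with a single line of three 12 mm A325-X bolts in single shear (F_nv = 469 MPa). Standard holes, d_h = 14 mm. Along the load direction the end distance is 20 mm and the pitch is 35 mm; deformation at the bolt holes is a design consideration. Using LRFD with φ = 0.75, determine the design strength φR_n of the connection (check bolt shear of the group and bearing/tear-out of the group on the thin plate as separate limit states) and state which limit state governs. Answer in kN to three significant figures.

Bolt shear: A_b = π·12²/4 = 113.1 mm²; R_n = 469 × 113.1 × 3 × 1 / 1000 = 159.1 kN → 0.75 × 159.1 = 119 kN.
Bearing (1.2 l_c t F_u ≤ 2.4 d t F_u): upper limit = 2.4·12·8·450 / 1000 = 103.7 kN.
  Edge l_c = 20 − 14/2 = 13 → r_n = 56.16 kN; interior l_c = 35 − 14 = 21 → r_n = 90.72 kN.
  R_n,bearing = 1·56.16 + 2·90.72 = 237.6 kN → 0.75 × 237.6 = 178 kN.
Bolt shear governs: 119 kN.

119 kN (bolt shear governs)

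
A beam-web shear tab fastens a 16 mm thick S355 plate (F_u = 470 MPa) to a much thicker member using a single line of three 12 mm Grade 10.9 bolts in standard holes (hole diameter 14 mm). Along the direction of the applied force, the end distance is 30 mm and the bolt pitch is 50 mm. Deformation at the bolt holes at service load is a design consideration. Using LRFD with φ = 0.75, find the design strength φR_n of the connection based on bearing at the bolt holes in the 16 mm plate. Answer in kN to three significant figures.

Per bolt r_n = 1.2 l_c t F_u ≤ 2.4 d t F_u; upper limit = 2.4 × 12 × 16 × 470 / 1000 = 216.6 kN.
Edge bolt: l_c = 30 − 14/2 = 23 mm → 1.2 × 23 × 16 × 470 / 1000 = 207.6 → r_n = 207.6 kN.
Interior bolts: l_c = 50 − 14 = 36 mm → 1.2 × 36 × 16 × 470 / 1000 = 324.9 → r_n = 216.6 kN.
R_n = 1 × 207.6 + 2 × 216.6 = 640.7 kN.
Design strength φR_n = 0.75 × 640.7 = 481 kN.

481 kN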